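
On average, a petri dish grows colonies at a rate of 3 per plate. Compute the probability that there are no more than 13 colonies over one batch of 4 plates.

0.6815

Over the interval, μ = 3 × 4 = 12 (a batch of 4 plates = 4 plates).
P(N ≤ 13) = Σ_{j=0}^{13} e^(−μ) μ^j/j! ≈ 0.6815.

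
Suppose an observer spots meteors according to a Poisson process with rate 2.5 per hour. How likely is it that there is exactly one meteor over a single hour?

0.2052

With mean μ = 2.5 per hour,
P(N = 1) = e^(−μ) μ^1/1! = e^(−2.5) · 2.5^1/1 ≈ 0.2052.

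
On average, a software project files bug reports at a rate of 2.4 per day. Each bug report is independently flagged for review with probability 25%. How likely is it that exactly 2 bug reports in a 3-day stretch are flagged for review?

0.2678

Thinning: the bug reports that are flagged for review themselves form a Poisson process with rate 0.25 × 2.4 = 0.6 per day.
Over the interval, μ = 0.6 × 3 = 1.8 (a 3-day stretch = 3 days).
P(N = 2) = e^(−1.8) · 1.8^2/2! ≈ 0.2678.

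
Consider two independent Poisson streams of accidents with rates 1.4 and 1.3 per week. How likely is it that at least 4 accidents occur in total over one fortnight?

Independent Poisson processes superpose: combined rate λ = 1.4 + 1.3 = 2.7 per week.
Over the interval, μ = 2.7 × 2 = 5.4 (a fortnight = 2 weeks).
P(N ≥ 4) = 1 − P(N ≤ 3) ≈ 0.7867.

0.7867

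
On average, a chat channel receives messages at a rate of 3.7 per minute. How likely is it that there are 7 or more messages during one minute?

With mean μ = 3.7 per minute,
P(N ≥ 7) = 1 − P(N ≤ 6) = 1 − Σ_{j=0}^{6} e^(−μ) μ^j/j! ≈ 0.0818.

0.0818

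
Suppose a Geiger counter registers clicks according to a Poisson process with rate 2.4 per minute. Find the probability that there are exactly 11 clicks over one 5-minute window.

Over the interval, μ = 2.4 × 5 = 12 (a 5-minute window = 5 minutes).
P(N = 11) = e^(−μ) μ^11/11! = e^(−12) · 12^11/39916800 ≈ 0.1144.

0.1144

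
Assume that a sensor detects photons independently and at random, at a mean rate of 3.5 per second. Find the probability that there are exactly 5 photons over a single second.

With mean μ = 3.5 per second,
P(N = 5) = e^(−μ) μ^5/5! = e^(−3.5) · 3.5^5/120 ≈ 0.1322.

0.1322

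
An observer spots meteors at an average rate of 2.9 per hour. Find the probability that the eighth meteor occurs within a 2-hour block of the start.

Over the interval, μ = 2.9 × 2 = 5.8 (a 2-hour block = 2 hours).
The eighth arrival falls in the interval iff at least 8 events occur there: P(S_8 ≤ t) = P(N ≥ 8) = 1 − P(N ≤ 7) ≈ 0.2290.

0.2290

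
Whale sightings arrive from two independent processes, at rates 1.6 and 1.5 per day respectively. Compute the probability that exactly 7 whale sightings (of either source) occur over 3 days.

Independent Poisson processes superpose: combined rate λ = 1.6 + 1.5 = 3.1 per day.
Over the interval, μ = 3.1 × 3 = 9.3 (3 days).
P(N = 7) = e^(−9.3) · 9.3^7/7! ≈ 0.1091.

0.1091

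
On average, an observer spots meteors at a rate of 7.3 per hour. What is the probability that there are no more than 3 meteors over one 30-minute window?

Over the interval, μ = 7.3 × 0.5 = 3.65 (a 30-minute window = 0.5 hours).
P(N ≤ 3) = Σ_{j=0}^{3} e^(−μ) μ^j/j! ≈ 0.5046.

0.5046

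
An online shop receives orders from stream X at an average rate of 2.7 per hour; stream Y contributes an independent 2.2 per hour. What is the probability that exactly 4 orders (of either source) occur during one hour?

Independent Poisson processes superpose: combined rate λ = 2.7 + 2.2 = 4.9 per hour.
So μ = 4.9.
P(N = 4) = e^(−4.9) · 4.9^4/4! ≈ 0.1789.

0.1789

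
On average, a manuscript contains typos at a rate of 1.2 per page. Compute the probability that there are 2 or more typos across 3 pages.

Over the interval, μ = 1.2 × 3 = 3.6 (3 pages).
P(N ≥ 2) = 1 − P(N ≤ 1) = 1 − Σ_{j=0}^{1} e^(−μ) μ^j/j! ≈ 0.8743.

0.8743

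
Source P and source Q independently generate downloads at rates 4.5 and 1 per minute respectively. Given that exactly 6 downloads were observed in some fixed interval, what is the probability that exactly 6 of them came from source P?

Given the total, each event is independently from source P with probability p = λ_P/(λ_P+λ_Q) = 4.5/5.5 ≈ 0.8182.
So K ~ Binomial(6, 4.5/5.5): P(K = 6) = C(6,6) · (4.5/5.5)^6 · (1/5.5)^0 ≈ 0.3000.

0.3000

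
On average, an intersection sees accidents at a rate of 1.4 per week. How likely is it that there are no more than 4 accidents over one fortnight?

Over the interval, μ = 1.4 × 2 = 2.8 (a fortnight = 2 weeks).
P(N ≤ 4) = Σ_{j=0}^{4} e^(−μ) μ^j/j! ≈ 0.8477.

0.8477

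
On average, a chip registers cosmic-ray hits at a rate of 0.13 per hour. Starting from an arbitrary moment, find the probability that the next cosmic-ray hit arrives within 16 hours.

0.8751

Inter-arrival times are exponential with rate λ = 0.13 per hour.
P(T ≤ 16) = 1 − e^(−λt) = 1 − e^(−0.13 × 16) = 1 − e^(−2.08) ≈ 0.8751.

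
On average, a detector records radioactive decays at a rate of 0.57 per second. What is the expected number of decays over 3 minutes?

102.6

E[N] = λt = 0.57 × 180 = 102.6 (3 minutes = 180 seconds).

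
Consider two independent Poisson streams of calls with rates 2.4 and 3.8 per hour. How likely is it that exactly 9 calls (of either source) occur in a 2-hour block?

Independent Poisson processes superpose: combined rate λ = 2.4 + 3.8 = 6.2 per hour.
Over the interval, μ = 6.2 × 2 = 12.4 (a 2-hour block = 2 hours).
P(N = 9) = e^(−12.4) · 12.4^9/9! ≈ 0.0787.

0.0787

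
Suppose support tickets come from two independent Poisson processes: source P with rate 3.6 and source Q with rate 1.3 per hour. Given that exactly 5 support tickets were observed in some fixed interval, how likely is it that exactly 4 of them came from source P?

0.3865

Given the total, each event is independently from source P with probability p = λ_P/(λ_P+λ_Q) = 3.6/4.9 ≈ 0.7347.
So K ~ Binomial(5, 3.6/4.9): P(K = 4) = C(5,4) · (3.6/4.9)^4 · (1.3/4.9)^1 ≈ 0.3865.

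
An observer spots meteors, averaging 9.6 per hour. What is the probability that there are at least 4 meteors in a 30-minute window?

0.7058

Over the interval, μ = 9.6 × 0.5 = 4.8 (a 30-minute window = 0.5 hours).
P(N ≥ 4) = 1 − P(N ≤ 3) = 1 − Σ_{j=0}^{3} e^(−μ) μ^j/j! ≈ 0.7058.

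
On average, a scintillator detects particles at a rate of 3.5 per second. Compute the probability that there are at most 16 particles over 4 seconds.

Over the interval, μ = 3.5 × 4 = 14 (4 seconds).
P(N ≤ 16) = Σ_{j=0}^{16} e^(−μ) μ^j/j! ≈ 0.7559.

0.7559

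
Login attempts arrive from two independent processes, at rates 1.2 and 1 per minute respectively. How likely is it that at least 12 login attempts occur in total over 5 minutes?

Independent Poisson processes superpose: combined rate λ = 1.2 + 1 = 2.2 per minute.
Over the interval, μ = 2.2 × 5 = 11 (5 minutes).
P(N ≥ 12) = 1 − P(N ≤ 11) ≈ 0.4207.

0.4207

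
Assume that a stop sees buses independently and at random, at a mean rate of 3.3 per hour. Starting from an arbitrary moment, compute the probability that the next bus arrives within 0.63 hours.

0.8749

Inter-arrival times are exponential with rate λ = 3.3 per hour.
P(T ≤ 0.63) = 1 − e^(−λt) = 1 − e^(−3.3 × 0.63) = 1 − e^(−2.079) ≈ 0.8749.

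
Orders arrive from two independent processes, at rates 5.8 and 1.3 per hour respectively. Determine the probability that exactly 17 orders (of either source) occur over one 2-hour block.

0.0743

Independent Poisson processes superpose: combined rate λ = 5.8 + 1.3 = 7.1 per hour.
Over the interval, μ = 7.1 × 2 = 14.2 (a 2-hour block = 2 hours).
P(N = 17) = e^(−14.2) · 14.2^17/17! ≈ 0.0743.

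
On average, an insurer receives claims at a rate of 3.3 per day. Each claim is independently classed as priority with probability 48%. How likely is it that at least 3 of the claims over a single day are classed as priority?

Thinning: the claims that are classed as priority themselves form a Poisson process with rate 0.48 × 3.3 = 1.584 per day.
So μ = 1.584.
P(N ≥ 3) = 1 − P(N ≤ 2) ≈ 0.2125.

0.2125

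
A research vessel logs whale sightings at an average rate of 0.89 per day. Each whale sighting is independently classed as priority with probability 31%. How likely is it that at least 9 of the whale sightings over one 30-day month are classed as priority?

0.4461

Thinning: the whale sightings that are classed as priority themselves form a Poisson process with rate 0.31 × 0.89 = 0.2759 per day.
Over the interval, μ = 0.2759 × 30 = 8.277 (a 30-day month = 30 days).
P(N ≥ 9) = 1 − P(N ≤ 8) ≈ 0.4461.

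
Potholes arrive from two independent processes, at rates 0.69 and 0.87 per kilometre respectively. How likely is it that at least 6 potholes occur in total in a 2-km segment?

0.0965

Independent Poisson processes superpose: combined rate λ = 0.69 + 0.87 = 1.56 per kilometre.
Over the interval, μ = 1.56 × 2 = 3.12 (a 2-km segment = 2 kilometres).
P(N ≥ 6) = 1 − P(N ≤ 5) ≈ 0.0965.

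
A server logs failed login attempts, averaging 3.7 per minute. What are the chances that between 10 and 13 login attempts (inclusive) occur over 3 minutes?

0.4422

Over the interval, μ = 3.7 × 3 = 11.1 (3 minutes).
P(10 ≤ N ≤ 13) = Σ_{j=10}^{13} e^(−11.1) · 11.1^j/j! ≈ 0.4422.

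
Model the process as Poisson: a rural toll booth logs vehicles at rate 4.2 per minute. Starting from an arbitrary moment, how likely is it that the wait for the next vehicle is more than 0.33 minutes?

0.2501

The wait for the next event is exponential with rate λ = 4.2 per minute.
P(T > 0.33) = e^(−λt) = e^(−4.2 × 0.33) = e^(−1.386) ≈ 0.2501.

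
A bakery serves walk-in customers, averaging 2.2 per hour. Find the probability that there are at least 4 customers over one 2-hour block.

Over the interval, μ = 2.2 × 2 = 4.4 (a 2-hour block = 2 hours).
P(N ≥ 4) = 1 − P(N ≤ 3) = 1 − Σ_{j=0}^{3} e^(−μ) μ^j/j! ≈ 0.6406.

0.6406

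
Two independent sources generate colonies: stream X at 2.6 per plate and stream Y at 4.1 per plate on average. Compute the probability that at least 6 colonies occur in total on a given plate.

0.6594

Independent Poisson processes superpose: combined rate λ = 2.6 + 4.1 = 6.7 per plate.
So μ = 6.7.
P(N ≥ 6) = 1 − P(N ≤ 5) ≈ 0.6594.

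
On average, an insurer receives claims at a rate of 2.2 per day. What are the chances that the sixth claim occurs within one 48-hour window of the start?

Over the interval, μ = 2.2 × 2 = 4.4 (a 48-hour window = 2 days).
The sixth arrival falls in the interval iff at least 6 events occur there: P(S_6 ≤ t) = P(N ≥ 6) = 1 − P(N ≤ 5) ≈ 0.2801.

0.2801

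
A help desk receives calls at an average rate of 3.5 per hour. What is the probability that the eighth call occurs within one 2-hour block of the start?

0.4013

Over the interval, μ = 3.5 × 2 = 7 (a 2-hour block = 2 hours).
The eighth arrival falls in the interval iff at least 8 events occur there: P(S_8 ≤ t) = P(N ≥ 8) = 1 − P(N ≤ 7) ≈ 0.4013.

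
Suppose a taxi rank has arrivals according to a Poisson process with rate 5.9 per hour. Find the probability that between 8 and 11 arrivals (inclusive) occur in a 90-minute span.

0.4756

Over the interval, μ = 5.9 × 1.5 = 8.85 (a 90-minute span = 1.5 hours).
P(8 ≤ N ≤ 11) = Σ_{j=8}^{11} e^(−8.85) · 8.85^j/j! ≈ 0.4756.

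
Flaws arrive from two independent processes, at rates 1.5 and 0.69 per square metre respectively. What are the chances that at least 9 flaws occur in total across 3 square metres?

Independent Poisson processes superpose: combined rate λ = 1.5 + 0.69 = 2.19 per square metre.
Over the interval, μ = 2.19 × 3 = 6.57 (3 square metres).
P(N ≥ 9) = 1 − P(N ≤ 8) ≈ 0.2168.

0.2168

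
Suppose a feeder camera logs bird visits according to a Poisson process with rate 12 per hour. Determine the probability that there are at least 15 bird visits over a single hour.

0.2280

With mean μ = 12 per hour,
P(N ≥ 15) = 1 − P(N ≤ 14) = 1 − Σ_{j=0}^{14} e^(−μ) μ^j/j! ≈ 0.2280.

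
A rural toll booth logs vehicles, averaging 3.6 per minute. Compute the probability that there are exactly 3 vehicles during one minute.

With mean μ = 3.6 per minute,
P(N = 3) = e^(−μ) μ^3/3! = e^(−3.6) · 3.6^3/6 ≈ 0.2125.

0.2125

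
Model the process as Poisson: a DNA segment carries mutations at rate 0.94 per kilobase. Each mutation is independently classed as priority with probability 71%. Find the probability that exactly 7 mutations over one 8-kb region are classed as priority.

0.1178

Thinning: the mutations that are classed as priority themselves form a Poisson process with rate 0.71 × 0.94 = 0.6674 per kilobase.
Over the interval, μ = 0.6674 × 8 = 5.3392 (an 8-kb region = 8 kilobases).
P(N = 7) = e^(−5.3392) · 5.3392^7/7! ≈ 0.1178.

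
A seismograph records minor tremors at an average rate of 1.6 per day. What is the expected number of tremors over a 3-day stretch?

4.8

E[N] = λt = 1.6 × 3 = 4.8 (a 3-day stretch = 3 days).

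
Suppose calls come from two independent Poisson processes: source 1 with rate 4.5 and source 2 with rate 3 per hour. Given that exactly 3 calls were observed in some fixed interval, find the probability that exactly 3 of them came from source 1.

0.2160

Given the total, each event is independently from source 1 with probability p = λ_1/(λ_1+λ_2) = 4.5/7.5 = 0.6000.
So K ~ Binomial(3, 4.5/7.5): P(K = 3) = C(3,3) · (4.5/7.5)^3 · (3/7.5)^0 ≈ 0.2160.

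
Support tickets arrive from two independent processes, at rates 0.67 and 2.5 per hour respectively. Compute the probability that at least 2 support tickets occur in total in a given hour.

0.8248

Independent Poisson processes superpose: combined rate λ = 0.67 + 2.5 = 3.17 per hour.
So μ = 3.17.
P(N ≥ 2) = 1 − P(N ≤ 1) ≈ 0.8248.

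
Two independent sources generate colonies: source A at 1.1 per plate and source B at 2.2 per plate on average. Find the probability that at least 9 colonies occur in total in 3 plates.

0.6558

Independent Poisson processes superpose: combined rate λ = 1.1 + 2.2 = 3.3 per plate.
Over the interval, μ = 3.3 × 3 = 9.9 (3 plates).
P(N ≥ 9) = 1 − P(N ≤ 8) ≈ 0.6558.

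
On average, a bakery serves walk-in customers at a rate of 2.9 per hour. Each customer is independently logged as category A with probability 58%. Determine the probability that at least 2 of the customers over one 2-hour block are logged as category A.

Thinning: the customers that are logged as category A themselves form a Poisson process with rate 0.58 × 2.9 = 1.682 per hour.
Over the interval, μ = 1.682 × 2 = 3.364 (a 2-hour block = 2 hours).
P(N ≥ 2) = 1 − P(N ≤ 1) ≈ 0.8490.

0.8490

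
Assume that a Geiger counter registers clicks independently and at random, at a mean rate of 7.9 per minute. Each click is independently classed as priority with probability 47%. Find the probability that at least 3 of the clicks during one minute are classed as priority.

Thinning: the clicks that are classed as priority themselves form a Poisson process with rate 0.47 × 7.9 = 3.713 per minute.
So μ = 3.713.
P(N ≥ 3) = 1 − P(N ≤ 2) ≈ 0.7168.

0.7168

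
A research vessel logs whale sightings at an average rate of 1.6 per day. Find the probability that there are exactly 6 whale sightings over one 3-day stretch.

0.1398

Over the interval, μ = 1.6 × 3 = 4.8 (a 3-day stretch = 3 days).
P(N = 6) = e^(−μ) μ^6/6! = e^(−4.8) · 4.8^6/720 ≈ 0.1398.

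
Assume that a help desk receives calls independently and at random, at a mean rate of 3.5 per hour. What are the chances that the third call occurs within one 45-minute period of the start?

0.4878

Over the interval, μ = 3.5 × 0.75 = 2.625 (a 45-minute period = 0.75 hours).
The third arrival falls in the interval iff at least 3 events occur there: P(S_3 ≤ t) = P(N ≥ 3) = 1 − P(N ≤ 2) ≈ 0.4878.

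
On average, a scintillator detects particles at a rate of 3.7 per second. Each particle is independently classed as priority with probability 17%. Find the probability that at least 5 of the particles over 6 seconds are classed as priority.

0.3271

Thinning: the particles that are classed as priority themselves form a Poisson process with rate 0.17 × 3.7 = 0.629 per second.
Over the interval, μ = 0.629 × 6 = 3.774 (6 seconds).
P(N ≥ 5) = 1 − P(N ≤ 4) ≈ 0.3271.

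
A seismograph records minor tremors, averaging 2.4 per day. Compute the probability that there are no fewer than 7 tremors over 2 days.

Over the interval, μ = 2.4 × 2 = 4.8 (2 days).
P(N ≥ 7) = 1 − P(N ≤ 6) = 1 − Σ_{j=0}^{6} e^(−μ) μ^j/j! ≈ 0.2092.

0.2092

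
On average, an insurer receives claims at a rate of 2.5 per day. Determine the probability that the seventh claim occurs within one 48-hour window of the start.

Over the interval, μ = 2.5 × 2 = 5 (a 48-hour window = 2 days).
The seventh arrival falls in the interval iff at least 7 events occur there: P(S_7 ≤ t) = P(N ≥ 7) = 1 − P(N ≤ 6) ≈ 0.2378.

0.2378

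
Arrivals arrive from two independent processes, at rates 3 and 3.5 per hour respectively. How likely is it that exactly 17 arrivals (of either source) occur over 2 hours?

Independent Poisson processes superpose: combined rate λ = 3 + 3.5 = 6.5 per hour.
Over the interval, μ = 6.5 × 2 = 13 (2 hours).
P(N = 17) = e^(−13) · 13^17/17! ≈ 0.0550.

0.0550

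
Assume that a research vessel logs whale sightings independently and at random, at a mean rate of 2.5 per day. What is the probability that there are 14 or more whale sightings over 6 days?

Over the interval, μ = 2.5 × 6 = 15 (6 days).
P(N ≥ 14) = 1 − P(N ≤ 13) = 1 − Σ_{j=0}^{13} e^(−μ) μ^j/j! ≈ 0.6368.

0.6368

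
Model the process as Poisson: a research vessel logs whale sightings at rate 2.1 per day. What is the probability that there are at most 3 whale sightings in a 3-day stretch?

0.1264

Over the interval, μ = 2.1 × 3 = 6.3 (a 3-day stretch = 3 days).
P(N ≤ 3) = Σ_{j=0}^{3} e^(−μ) μ^j/j! ≈ 0.1264.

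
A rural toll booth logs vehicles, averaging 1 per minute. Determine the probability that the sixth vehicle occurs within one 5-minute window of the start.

0.3840

Over the interval, μ = 1 × 5 = 5 (a 5-minute window = 5 minutes).
The sixth arrival falls in the interval iff at least 6 events occur there: P(S_6 ≤ t) = P(N ≥ 6) = 1 − P(N ≤ 5) ≈ 0.3840.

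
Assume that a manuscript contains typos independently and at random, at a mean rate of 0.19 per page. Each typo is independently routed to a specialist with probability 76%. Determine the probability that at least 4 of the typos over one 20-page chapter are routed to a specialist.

Thinning: the typos that are routed to a specialist themselves form a Poisson process with rate 0.76 × 0.19 = 0.1444 per page.
Over the interval, μ = 0.1444 × 20 = 2.888 (a 20-page chapter = 20 pages).
P(N ≥ 4) = 1 − P(N ≤ 3) ≈ 0.3277.

0.3277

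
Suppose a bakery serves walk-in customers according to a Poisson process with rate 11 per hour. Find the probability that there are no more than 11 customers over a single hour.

0.5793

With mean μ = 11 per hour,
P(N ≤ 11) = Σ_{j=0}^{11} e^(−μ) μ^j/j! ≈ 0.5793.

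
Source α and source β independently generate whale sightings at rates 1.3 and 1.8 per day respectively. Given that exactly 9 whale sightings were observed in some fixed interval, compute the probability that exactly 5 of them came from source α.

0.1857

Given the total, each event is independently from source α with probability p = λ_α/(λ_α+λ_β) = 1.3/3.1 ≈ 0.4194.
So K ~ Binomial(9, 1.3/3.1): P(K = 5) = C(9,5) · (1.3/3.1)^5 · (1.8/3.1)^4 ≈ 0.1857.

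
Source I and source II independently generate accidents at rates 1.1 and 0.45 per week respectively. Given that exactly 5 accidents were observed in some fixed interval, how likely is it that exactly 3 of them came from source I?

Given the total, each event is independently from source I with probability p = λ_I/(λ_I+λ_II) = 1.1/1.55 ≈ 0.7097.
So K ~ Binomial(5, 1.1/1.55): P(K = 3) = C(5,3) · (1.1/1.55)^3 · (0.45/1.55)^2 ≈ 0.3013.

0.3013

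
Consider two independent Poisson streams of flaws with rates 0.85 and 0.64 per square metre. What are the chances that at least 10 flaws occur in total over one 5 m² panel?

Independent Poisson processes superpose: combined rate λ = 0.85 + 0.64 = 1.49 per square metre.
Over the interval, μ = 1.49 × 5 = 7.45 (a 5 m² panel = 5 square metres).
P(N ≥ 10) = 1 − P(N ≤ 9) ≈ 0.2179.

0.2179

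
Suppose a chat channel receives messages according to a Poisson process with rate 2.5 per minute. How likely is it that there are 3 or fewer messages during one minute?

0.7576

With mean μ = 2.5 per minute,
P(N ≤ 3) = Σ_{j=0}^{3} e^(−μ) μ^j/j! ≈ 0.7576.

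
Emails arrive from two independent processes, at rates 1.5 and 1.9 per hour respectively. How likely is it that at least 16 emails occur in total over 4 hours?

0.2917

Independent Poisson processes superpose: combined rate λ = 1.5 + 1.9 = 3.4 per hour.
Over the interval, μ = 3.4 × 4 = 13.6 (4 hours).
P(N ≥ 16) = 1 − P(N ≤ 15) ≈ 0.2917.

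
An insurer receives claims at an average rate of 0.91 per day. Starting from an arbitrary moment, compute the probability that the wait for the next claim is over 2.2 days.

0.1351

The wait for the next event is exponential with rate λ = 0.91 per day.
P(T > 2.2) = e^(−λt) = e^(−0.91 × 2.2) = e^(−2.002) ≈ 0.1351.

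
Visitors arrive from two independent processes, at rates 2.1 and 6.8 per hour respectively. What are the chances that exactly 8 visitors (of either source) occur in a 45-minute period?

0.1234

Independent Poisson processes superpose: combined rate λ = 2.1 + 6.8 = 8.9 per hour.
Over the interval, μ = 8.9 × 0.75 = 6.675 (a 45-minute period = 0.75 hours).
P(N = 8) = e^(−6.675) · 6.675^8/8! ≈ 0.1234.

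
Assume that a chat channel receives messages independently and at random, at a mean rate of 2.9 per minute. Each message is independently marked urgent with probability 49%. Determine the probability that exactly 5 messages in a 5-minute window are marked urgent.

0.1239

Thinning: the messages that are marked urgent themselves form a Poisson process with rate 0.49 × 2.9 = 1.421 per minute.
Over the interval, μ = 1.421 × 5 = 7.105 (a 5-minute window = 5 minutes).
P(N = 5) = e^(−7.105) · 7.105^5/5! ≈ 0.1239.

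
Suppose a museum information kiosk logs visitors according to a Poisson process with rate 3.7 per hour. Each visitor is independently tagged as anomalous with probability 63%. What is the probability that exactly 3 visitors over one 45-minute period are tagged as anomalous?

Thinning: the visitors that are tagged as anomalous themselves form a Poisson process with rate 0.63 × 3.7 = 2.331 per hour.
Over the interval, μ = 2.331 × 0.75 = 1.74825 (a 45-minute period = 0.75 hours).
P(N = 3) = e^(−1.74825) · 1.74825^3/3! ≈ 0.1550.

0.1550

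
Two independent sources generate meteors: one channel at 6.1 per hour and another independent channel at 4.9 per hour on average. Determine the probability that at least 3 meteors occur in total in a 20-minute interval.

Independent Poisson processes superpose: combined rate λ = 6.1 + 4.9 = 11 per hour.
Over the interval, μ = 11 × 1/3 ≈ 3.66667 (a 20-minute interval = 1/3 hours).
P(N ≥ 3) = 1 − P(N ≤ 2) ≈ 0.7089.

0.7089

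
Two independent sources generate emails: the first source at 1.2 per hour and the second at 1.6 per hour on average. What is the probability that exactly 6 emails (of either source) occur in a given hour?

Independent Poisson processes superpose: combined rate λ = 1.2 + 1.6 = 2.8 per hour.
So μ = 2.8.
P(N = 6) = e^(−2.8) · 2.8^6/6! ≈ 0.0407.

0.0407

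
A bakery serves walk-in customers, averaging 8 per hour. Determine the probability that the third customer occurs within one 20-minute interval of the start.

0.4982

Over the interval, μ = 8 × 1/3 ≈ 2.66667 (a 20-minute interval = 1/3 hours).
The third arrival falls in the interval iff at least 3 events occur there: P(S_3 ≤ t) = P(N ≥ 3) = 1 − P(N ≤ 2) ≈ 0.4982.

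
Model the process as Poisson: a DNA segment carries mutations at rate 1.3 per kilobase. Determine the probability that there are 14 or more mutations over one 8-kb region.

Over the interval, μ = 1.3 × 8 = 10.4 (an 8-kb region = 8 kilobases).
P(N ≥ 14) = 1 − P(N ≤ 13) = 1 − Σ_{j=0}^{13} e^(−μ) μ^j/j! ≈ 0.1664.

0.1664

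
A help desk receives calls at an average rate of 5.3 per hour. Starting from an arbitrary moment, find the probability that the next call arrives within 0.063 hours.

Inter-arrival times are exponential with rate λ = 5.3 per hour.
P(T ≤ 0.063) = 1 − e^(−λt) = 1 − e^(−5.3 × 0.063) = 1 − e^(−0.3339) ≈ 0.2839.

0.2839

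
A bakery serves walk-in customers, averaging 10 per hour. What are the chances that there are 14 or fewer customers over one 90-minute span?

0.4657

Over the interval, μ = 10 × 1.5 = 15 (a 90-minute span = 1.5 hours).
P(N ≤ 14) = Σ_{j=0}^{14} e^(−μ) μ^j/j! ≈ 0.4657.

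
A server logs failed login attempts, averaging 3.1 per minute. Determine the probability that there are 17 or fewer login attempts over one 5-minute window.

0.7052

Over the interval, μ = 3.1 × 5 = 15.5 (a 5-minute window = 5 minutes).
P(N ≤ 17) = Σ_{j=0}^{17} e^(−μ) μ^j/j! ≈ 0.7052.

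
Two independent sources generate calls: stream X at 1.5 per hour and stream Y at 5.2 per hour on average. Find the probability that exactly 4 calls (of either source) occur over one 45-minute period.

0.1746

Independent Poisson processes superpose: combined rate λ = 1.5 + 5.2 = 6.7 per hour.
Over the interval, μ = 6.7 × 0.75 = 5.025 (a 45-minute period = 0.75 hours).
P(N = 4) = e^(−5.025) · 5.025^4/4! ≈ 0.1746.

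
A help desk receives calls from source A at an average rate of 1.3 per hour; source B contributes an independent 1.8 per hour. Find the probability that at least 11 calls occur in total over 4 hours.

Independent Poisson processes superpose: combined rate λ = 1.3 + 1.8 = 3.1 per hour.
Over the interval, μ = 3.1 × 4 = 12.4 (4 hours).
P(N ≥ 11) = 1 − P(N ≤ 10) ≈ 0.6933.

0.6933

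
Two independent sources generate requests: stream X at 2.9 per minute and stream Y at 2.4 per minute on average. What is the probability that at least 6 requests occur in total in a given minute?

0.4365

Independent Poisson processes superpose: combined rate λ = 2.9 + 2.4 = 5.3 per minute.
So μ = 5.3.
P(N ≥ 6) = 1 − P(N ≤ 5) ≈ 0.4365.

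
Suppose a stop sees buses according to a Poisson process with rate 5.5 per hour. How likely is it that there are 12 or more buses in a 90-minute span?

Over the interval, μ = 5.5 × 1.5 = 8.25 (a 90-minute span = 1.5 hours).
P(N ≥ 12) = 1 − P(N ≤ 11) = 1 − Σ_{j=0}^{11} e^(−μ) μ^j/j! ≈ 0.1308.

0.1308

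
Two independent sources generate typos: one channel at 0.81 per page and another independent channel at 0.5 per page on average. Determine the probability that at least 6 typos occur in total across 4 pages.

0.4261

Independent Poisson processes superpose: combined rate λ = 0.81 + 0.5 = 1.31 per page.
Over the interval, μ = 1.31 × 4 = 5.24 (4 pages).
P(N ≥ 6) = 1 − P(N ≤ 5) ≈ 0.4261.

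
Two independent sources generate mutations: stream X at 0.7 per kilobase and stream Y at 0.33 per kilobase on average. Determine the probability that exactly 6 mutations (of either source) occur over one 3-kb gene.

Independent Poisson processes superpose: combined rate λ = 0.7 + 0.33 = 1.03 per kilobase.
Over the interval, μ = 1.03 × 3 = 3.09 (a 3-kb gene = 3 kilobases).
P(N = 6) = e^(−3.09) · 3.09^6/6! ≈ 0.0550.

0.0550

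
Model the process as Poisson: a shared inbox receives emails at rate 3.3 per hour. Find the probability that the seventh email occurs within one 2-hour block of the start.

Over the interval, μ = 3.3 × 2 = 6.6 (a 2-hour block = 2 hours).
The seventh arrival falls in the interval iff at least 7 events occur there: P(S_7 ≤ t) = P(N ≥ 7) = 1 − P(N ≤ 6) ≈ 0.4892.

0.4892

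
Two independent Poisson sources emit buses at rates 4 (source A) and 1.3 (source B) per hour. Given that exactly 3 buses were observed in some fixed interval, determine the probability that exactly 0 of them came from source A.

0.0148

Given the total, each event is independently from source A with probability p = λ_A/(λ_A+λ_B) = 4/5.3 ≈ 0.7547.
So K ~ Binomial(3, 4/5.3): P(K = 0) = C(3,0) · (4/5.3)^0 · (1.3/5.3)^3 ≈ 0.0148.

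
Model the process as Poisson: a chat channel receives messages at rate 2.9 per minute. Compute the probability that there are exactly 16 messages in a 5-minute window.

0.0920

Over the interval, μ = 2.9 × 5 = 14.5 (a 5-minute window = 5 minutes).
P(N = 16) = e^(−μ) μ^16/16! = e^(−14.5) · 14.5^16/20922789888000 ≈ 0.0920.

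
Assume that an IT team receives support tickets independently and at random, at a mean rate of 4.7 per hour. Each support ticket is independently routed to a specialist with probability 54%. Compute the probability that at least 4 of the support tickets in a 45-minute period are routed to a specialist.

0.1259

Thinning: the support tickets that are routed to a specialist themselves form a Poisson process with rate 0.54 × 4.7 = 2.538 per hour.
Over the interval, μ = 2.538 × 0.75 = 1.9035 (a 45-minute period = 0.75 hours).
P(N ≥ 4) = 1 − P(N ≤ 3) ≈ 0.1259.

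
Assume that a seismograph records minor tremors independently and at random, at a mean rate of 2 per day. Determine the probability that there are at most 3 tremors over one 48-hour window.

Over the interval, μ = 2 × 2 = 4 (a 48-hour window = 2 days).
P(N ≤ 3) = Σ_{j=0}^{3} e^(−μ) μ^j/j! ≈ 0.4335.

0.4335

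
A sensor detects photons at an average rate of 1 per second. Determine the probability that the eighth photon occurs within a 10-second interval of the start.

Over the interval, μ = 1 × 10 = 10 (a 10-second interval = 10 seconds).
The eighth arrival falls in the interval iff at least 8 events occur there: P(S_8 ≤ t) = P(N ≥ 8) = 1 − P(N ≤ 7) ≈ 0.7798.

0.7798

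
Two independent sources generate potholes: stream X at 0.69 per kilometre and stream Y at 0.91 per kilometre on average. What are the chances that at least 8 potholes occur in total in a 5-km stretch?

Independent Poisson processes superpose: combined rate λ = 0.69 + 0.91 = 1.6 per kilometre.
Over the interval, μ = 1.6 × 5 = 8 (a 5-km stretch = 5 kilometres).
P(N ≥ 8) = 1 − P(N ≤ 7) ≈ 0.5470.

0.5470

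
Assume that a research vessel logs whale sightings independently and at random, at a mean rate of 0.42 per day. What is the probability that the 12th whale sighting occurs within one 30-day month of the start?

Over the interval, μ = 0.42 × 30 = 12.6 (a 30-day month = 30 days).
The 12th arrival falls in the interval iff at least 12 events occur there: P(S_12 ≤ t) = P(N ≥ 12) = 1 − P(N ≤ 11) ≈ 0.6050.

0.6050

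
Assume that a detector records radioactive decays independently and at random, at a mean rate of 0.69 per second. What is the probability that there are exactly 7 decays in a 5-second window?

Over the interval, μ = 0.69 × 5 = 3.45 (a 5-second window = 5 seconds).
P(N = 7) = e^(−μ) μ^7/7! = e^(−3.45) · 3.45^7/5040 ≈ 0.0366.

0.0366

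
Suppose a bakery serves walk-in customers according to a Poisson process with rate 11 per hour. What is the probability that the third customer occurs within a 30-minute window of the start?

0.9116

Over the interval, μ = 11 × 0.5 = 5.5 (a 30-minute window = 0.5 hours).
The third arrival falls in the interval iff at least 3 events occur there: P(S_3 ≤ t) = P(N ≥ 3) = 1 − P(N ≤ 2) ≈ 0.9116.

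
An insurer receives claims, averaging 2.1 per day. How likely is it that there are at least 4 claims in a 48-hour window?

0.6046

Over the interval, μ = 2.1 × 2 = 4.2 (a 48-hour window = 2 days).
P(N ≥ 4) = 1 − P(N ≤ 3) = 1 − Σ_{j=0}^{3} e^(−μ) μ^j/j! ≈ 0.6046.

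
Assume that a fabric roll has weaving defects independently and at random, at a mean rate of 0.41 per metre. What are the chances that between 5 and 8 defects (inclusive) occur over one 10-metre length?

0.3662

Over the interval, μ = 0.41 × 10 = 4.1 (a 10-metre length = 10 metres).
P(5 ≤ N ≤ 8) = Σ_{j=5}^{8} e^(−4.1) · 4.1^j/j! ≈ 0.3662.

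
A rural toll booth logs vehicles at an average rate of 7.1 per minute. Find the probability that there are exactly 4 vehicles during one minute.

With mean μ = 7.1 per minute,
P(N = 4) = e^(−μ) μ^4/4! = e^(−7.1) · 7.1^4/24 ≈ 0.0874.

0.0874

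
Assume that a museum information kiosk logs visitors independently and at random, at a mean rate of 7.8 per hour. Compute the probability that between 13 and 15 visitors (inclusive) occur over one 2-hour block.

Over the interval, μ = 7.8 × 2 = 15.6 (a 2-hour block = 2 hours).
P(13 ≤ N ≤ 15) = Σ_{j=13}^{15} e^(−15.6) · 15.6^j/j! ≈ 0.2860.

0.2860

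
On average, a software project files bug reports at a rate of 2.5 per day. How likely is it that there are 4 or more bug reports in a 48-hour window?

Over the interval, μ = 2.5 × 2 = 5 (a 48-hour window = 2 days).
P(N ≥ 4) = 1 − P(N ≤ 3) = 1 − Σ_{j=0}^{3} e^(−μ) μ^j/j! ≈ 0.7350.

0.7350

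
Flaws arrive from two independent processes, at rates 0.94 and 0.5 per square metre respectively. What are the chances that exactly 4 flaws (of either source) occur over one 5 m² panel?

0.0836

Independent Poisson processes superpose: combined rate λ = 0.94 + 0.5 = 1.44 per square metre.
Over the interval, μ = 1.44 × 5 = 7.2 (a 5 m² panel = 5 square metres).
P(N = 4) = e^(−7.2) · 7.2^4/4! ≈ 0.0836.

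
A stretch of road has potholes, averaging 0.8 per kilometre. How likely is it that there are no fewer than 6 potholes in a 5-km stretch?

0.2149

Over the interval, μ = 0.8 × 5 = 4 (a 5-km stretch = 5 kilometres).
P(N ≥ 6) = 1 − P(N ≤ 5) = 1 − Σ_{j=0}^{5} e^(−μ) μ^j/j! ≈ 0.2149.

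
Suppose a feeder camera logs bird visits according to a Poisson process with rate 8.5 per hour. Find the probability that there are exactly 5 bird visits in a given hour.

0.0752

With mean μ = 8.5 per hour,
P(N = 5) = e^(−μ) μ^5/5! = e^(−8.5) · 8.5^5/120 ≈ 0.0752.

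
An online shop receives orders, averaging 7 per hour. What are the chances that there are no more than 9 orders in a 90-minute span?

0.3971

Over the interval, μ = 7 × 1.5 = 10.5 (a 90-minute span = 1.5 hours).
P(N ≤ 9) = Σ_{j=0}^{9} e^(−μ) μ^j/j! ≈ 0.3971.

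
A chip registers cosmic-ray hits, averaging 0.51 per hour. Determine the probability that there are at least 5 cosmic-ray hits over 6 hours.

0.1949

Over the interval, μ = 0.51 × 6 = 3.06 (6 hours).
P(N ≥ 5) = 1 − P(N ≤ 4) = 1 − Σ_{j=0}^{4} e^(−μ) μ^j/j! ≈ 0.1949.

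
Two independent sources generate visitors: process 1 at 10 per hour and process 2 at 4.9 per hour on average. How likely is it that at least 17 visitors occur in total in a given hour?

Independent Poisson processes superpose: combined rate λ = 10 + 4.9 = 14.9 per hour.
So μ = 14.9.
P(N ≥ 17) = 1 − P(N ≤ 16) ≈ 0.3263.

0.3263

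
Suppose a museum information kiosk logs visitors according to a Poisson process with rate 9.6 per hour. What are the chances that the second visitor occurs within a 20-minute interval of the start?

0.8288

Over the interval, μ = 9.6 × 1/3 = 3.2 (a 20-minute interval = 1/3 hours).
The second arrival falls in the interval iff at least 2 events occur there: P(S_2 ≤ t) = P(N ≥ 2) = 1 − P(N ≤ 1) ≈ 0.8288.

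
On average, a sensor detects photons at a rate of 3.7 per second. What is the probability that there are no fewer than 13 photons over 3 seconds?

Over the interval, μ = 3.7 × 3 = 11.1 (3 seconds).
P(N ≥ 13) = 1 − P(N ≤ 12) = 1 − Σ_{j=0}^{12} e^(−μ) μ^j/j! ≈ 0.3223.

0.3223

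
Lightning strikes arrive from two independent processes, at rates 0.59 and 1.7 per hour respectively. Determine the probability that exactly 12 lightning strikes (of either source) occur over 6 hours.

Independent Poisson processes superpose: combined rate λ = 0.59 + 1.7 = 2.29 per hour.
Over the interval, μ = 2.29 × 6 = 13.74 (6 hours).
P(N = 12) = e^(−13.74) · 13.74^12/12! ≈ 0.1019.

0.1019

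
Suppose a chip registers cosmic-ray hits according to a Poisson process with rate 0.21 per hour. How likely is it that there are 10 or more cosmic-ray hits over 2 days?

Over the interval, μ = 0.21 × 48 = 10.08 (2 days = 48 hours).
P(N ≥ 10) = 1 − P(N ≤ 9) = 1 − Σ_{j=0}^{9} e^(−μ) μ^j/j! ≈ 0.5520.

0.5520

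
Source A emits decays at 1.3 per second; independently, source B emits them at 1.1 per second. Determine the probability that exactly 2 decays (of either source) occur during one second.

Independent Poisson processes superpose: combined rate λ = 1.3 + 1.1 = 2.4 per second.
So μ = 2.4.
P(N = 2) = e^(−2.4) · 2.4^2/2! ≈ 0.2613.

0.2613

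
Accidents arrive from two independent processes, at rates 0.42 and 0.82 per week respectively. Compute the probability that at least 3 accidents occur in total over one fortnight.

Independent Poisson processes superpose: combined rate λ = 0.42 + 0.82 = 1.24 per week.
Over the interval, μ = 1.24 × 2 = 2.48 (a fortnight = 2 weeks).
P(N ≥ 3) = 1 − P(N ≤ 2) ≈ 0.4510.

0.4510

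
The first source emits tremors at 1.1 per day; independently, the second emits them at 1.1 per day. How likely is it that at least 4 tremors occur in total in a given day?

0.1806

Independent Poisson processes superpose: combined rate λ = 1.1 + 1.1 = 2.2 per day.
So μ = 2.2.
P(N ≥ 4) = 1 − P(N ≤ 3) ≈ 0.1806.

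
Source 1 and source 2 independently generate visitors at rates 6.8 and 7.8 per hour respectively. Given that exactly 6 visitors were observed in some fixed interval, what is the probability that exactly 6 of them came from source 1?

0.0102

Given the total, each event is independently from source 1 with probability p = λ_1/(λ_1+λ_2) = 6.8/14.6 ≈ 0.4658.
So K ~ Binomial(6, 6.8/14.6): P(K = 6) = C(6,6) · (6.8/14.6)^6 · (7.8/14.6)^0 ≈ 0.0102.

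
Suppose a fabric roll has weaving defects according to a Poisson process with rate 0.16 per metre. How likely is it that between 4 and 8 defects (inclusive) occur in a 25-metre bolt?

0.5452

Over the interval, μ = 0.16 × 25 = 4 (a 25-metre bolt = 25 metres).
P(4 ≤ N ≤ 8) = Σ_{j=4}^{8} e^(−4) · 4^j/j! ≈ 0.5452.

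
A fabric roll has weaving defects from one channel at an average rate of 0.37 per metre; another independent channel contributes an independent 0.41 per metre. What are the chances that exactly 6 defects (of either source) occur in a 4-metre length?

0.0566

Independent Poisson processes superpose: combined rate λ = 0.37 + 0.41 = 0.78 per metre.
Over the interval, μ = 0.78 × 4 = 3.12 (a 4-metre length = 4 metres).
P(N = 6) = e^(−3.12) · 3.12^6/6! ≈ 0.0566.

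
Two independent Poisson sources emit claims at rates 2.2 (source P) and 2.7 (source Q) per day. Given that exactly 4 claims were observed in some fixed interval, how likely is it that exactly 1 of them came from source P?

Given the total, each event is independently from source P with probability p = λ_P/(λ_P+λ_Q) = 2.2/4.9 ≈ 0.4490.
So K ~ Binomial(4, 2.2/4.9): P(K = 1) = C(4,1) · (2.2/4.9)^1 · (2.7/4.9)^3 ≈ 0.3005.

0.3005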